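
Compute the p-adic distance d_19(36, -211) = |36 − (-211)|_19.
d_19(36, -211) = 1/19

Step 1 — x − y = 36 − (-211) = 247. Step 2 — v_19(247) = 1 (factor: 247 = (19^1 · 13); the sign does not affect v_p). Step 3 — |x − y|_19 = 19^{-1} = 1/19.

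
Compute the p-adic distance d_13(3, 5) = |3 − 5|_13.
d_13(3, 5) = 1

Step 1 — x − y = 3 − 5 = -2. Step 2 — v_13(-2) = 0 (factor: -2 = −(13^0 · 2); the sign does not affect v_p). Step 3 — |x − y|_13 = 13^{0} = 1.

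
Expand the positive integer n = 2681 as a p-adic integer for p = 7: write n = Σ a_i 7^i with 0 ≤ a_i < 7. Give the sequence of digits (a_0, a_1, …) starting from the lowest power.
(a_0, a_1, …) = (0, 5, 5, 0, 1)

Repeated division by 7 gives the digits low-to-high: 2681 = 5·7^1 + 5·7^2 + 1·7^4. Digit sequence: (0, 5, 5, 0, 1).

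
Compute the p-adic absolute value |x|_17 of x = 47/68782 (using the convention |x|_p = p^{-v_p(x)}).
|47/68782|_17 = 4913

Step 1 — compute v_17(x) by factoring powers of 17 out of the numerator and denominator: v_17(47/68782) = -3. Step 2 — apply |x|_p = p^{-v_p(x)} = 17^{3} = 4913.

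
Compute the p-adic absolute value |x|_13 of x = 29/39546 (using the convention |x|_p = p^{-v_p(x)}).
|29/39546|_13 = 2197

Step 1 — compute v_13(x) by factoring powers of 13 out of the numerator and denominator: v_13(29/39546) = -3. Step 2 — apply |x|_p = p^{-v_p(x)} = 13^{3} = 2197.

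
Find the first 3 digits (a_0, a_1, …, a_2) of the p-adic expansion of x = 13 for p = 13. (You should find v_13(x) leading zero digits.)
(a_0, …, a_2) = (0, 1, 0)

v_13(13) = 1, so a_0 = ... = a_0 = 0. Factor out: x = 13^1 · u with u = 1 a unit in ℤ_13. Expand u iteratively via a_{v+i} = u_i mod 13, u_{i+1} = (u_i − a_{v+i})/13:
  u_0 = 1;  a_1 = 1;  u_1 = (u_0 − 1)/13 = 0
  u_1 = 0;  a_2 = 0;  u_2 = (u_1 − 0)/13 = 0
Digits: (0, 1, 0).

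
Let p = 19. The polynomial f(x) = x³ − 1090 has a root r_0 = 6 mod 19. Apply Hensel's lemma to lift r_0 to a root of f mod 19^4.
r_3 = 33313 (mod 130321)

Hensel: r_{i+1} = r_i − f(r_i)/f′(r_i) mod 19^{i+2}, where f′(x) = 3x². Iterate:
  r_0 = 6 (mod 19)
  r_1 = 101 (mod 361)
  r_2 = 5877 (mod 6859)
  r_3 = 33313 (mod 130321)
Final: r = 33313 with f(r) ≡ 0 mod 19^4.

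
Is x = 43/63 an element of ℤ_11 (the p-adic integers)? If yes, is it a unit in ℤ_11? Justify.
x ∈ ℤ_11^× (unit); v_11(x) = 0

ℤ_11 = {x ∈ ℚ_11 : v_11(x) ≥ 0} and ℤ_11^× = {x ∈ ℤ_11 : v_11(x) = 0}. Here v_11(43/63) = v_11(num) − v_11(den) = 0; compare against these criteria.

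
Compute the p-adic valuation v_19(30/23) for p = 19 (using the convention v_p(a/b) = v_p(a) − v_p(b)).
v_19(30/23) = 0

Factor powers of 19 from the numerator and denominator of the reduced fraction: 30 = 19^0 · 30 and 23 = 19^0 · 23. Apply v_p(a/b) = v_p(a) − v_p(b): v_19(30/23) = 0 − 0 = 0.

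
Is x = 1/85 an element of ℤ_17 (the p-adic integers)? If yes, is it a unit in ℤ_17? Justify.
x ∉ ℤ_17 (v_17(x) = -1 < 0)

ℤ_17 = {x ∈ ℚ_17 : v_17(x) ≥ 0} and ℤ_17^× = {x ∈ ℤ_17 : v_17(x) = 0}. Here v_17(1/85) = v_17(num) − v_17(den) = -1; compare against these criteria.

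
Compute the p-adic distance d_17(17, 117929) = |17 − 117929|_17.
d_17(17, 117929) = 1/4913

Step 1 — x − y = 17 − 117929 = -117912. Step 2 — v_17(-117912) = 3 (factor: -117912 = −(17^3 · 24); the sign does not affect v_p). Step 3 — |x − y|_17 = 17^{-3} = 1/4913.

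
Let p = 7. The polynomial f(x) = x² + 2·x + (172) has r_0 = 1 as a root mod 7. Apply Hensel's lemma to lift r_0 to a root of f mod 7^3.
r_2 = 288 (mod 343)

Hensel: r_{i+1} = r_i − f(r_i)·(f′(r_i))^{-1} mod 7^{i+2}, f′(x) = 2x + 2. Iterate:
  r_0 = 1 (mod 7)
  r_1 = 43 (mod 49)
  r_2 = 288 (mod 343)
Final: r = 288 satisfies f(r) ≡ 0 mod 7^3.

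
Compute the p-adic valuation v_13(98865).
v_13(98865) = 3

v_13(n) is the largest exponent k such that 13^k divides n. Factor out: 98865 = 13^3 · 45. (Sign doesn't affect v_p.) So v_13(98865) = 3.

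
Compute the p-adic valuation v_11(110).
v_11(110) = 1

v_11(n) is the largest exponent k such that 11^k divides n. Factor out: 110 = 11^1 · 10. (Sign doesn't affect v_p.) So v_11(110) = 1.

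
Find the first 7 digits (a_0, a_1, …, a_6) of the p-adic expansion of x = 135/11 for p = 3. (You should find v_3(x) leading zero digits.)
(a_0, …, a_6) = (0, 0, 0, 1, 2, 2, 1)

v_3(135/11) = 3, so a_0 = ... = a_2 = 0. Factor out: x = 3^3 · u with u = 5/11 a unit in ℤ_3. Expand u iteratively via a_{v+i} = u_i mod 3, u_{i+1} = (u_i − a_{v+i})/3:
  u_0 = 5/11;  a_3 = 1;  u_1 = (u_0 − 1)/3 = -2/11
  u_1 = -2/11;  a_4 = 2;  u_2 = (u_1 − 2)/3 = -8/11
  u_2 = -8/11;  a_5 = 2;  u_3 = (u_2 − 2)/3 = -10/11
  u_3 = -10/11;  a_6 = 1;  u_4 = (u_3 − 1)/3 = -7/11
Digits: (0, 0, 0, 1, 2, 2, 1).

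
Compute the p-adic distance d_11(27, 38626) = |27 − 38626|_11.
d_11(27, 38626) = 1/1331

Step 1 — x − y = 27 − 38626 = -38599. Step 2 — v_11(-38599) = 3 (factor: -38599 = −(11^3 · 29); the sign does not affect v_p). Step 3 — |x − y|_11 = 11^{-3} = 1/1331.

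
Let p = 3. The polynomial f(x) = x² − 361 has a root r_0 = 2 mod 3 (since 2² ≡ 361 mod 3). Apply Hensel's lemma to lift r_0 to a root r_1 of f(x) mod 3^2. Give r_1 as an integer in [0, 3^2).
r_1 = 8 (mod 9)

Hensel's recurrence: r_{i+1} = r_i − f(r_i)·(f′(r_i))^{-1} mod 3^{i+2}, with f′(x) = 2x. Iterate:
  r_0 = 2 (mod 3)
  r_1 = 8 (mod 9)
Final: r_1 = 8, and one checks f(r_1) ≡ 0 mod 3^2.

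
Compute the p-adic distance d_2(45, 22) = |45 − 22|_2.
d_2(45, 22) = 1

Step 1 — x − y = 45 − 22 = 23. Step 2 — v_2(23) = 0 (factor: 23 = (2^0 · 23); the sign does not affect v_p). Step 3 — |x − y|_2 = 2^{0} = 1.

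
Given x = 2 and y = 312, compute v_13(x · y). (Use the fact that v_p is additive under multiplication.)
v_13(624) = 1

v_p(x) = 0 (factor: 2 = 13^0 · 2); v_p(y) = 1 (factor: 312 = 13^1 · 24). Additivity: v_p(xy) = v_p(x) + v_p(y) = 0 + 1 = 1. (Direct check: xy = 624 = 13^1 · (48).)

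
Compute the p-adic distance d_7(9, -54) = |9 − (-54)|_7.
d_7(9, -54) = 1/7

Step 1 — x − y = 9 − (-54) = 63. Step 2 — v_7(63) = 1 (factor: 63 = (7^1 · 9); the sign does not affect v_p). Step 3 — |x − y|_7 = 7^{-1} = 1/7.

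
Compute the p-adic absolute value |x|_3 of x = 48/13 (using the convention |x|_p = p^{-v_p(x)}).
|48/13|_3 = 1/3

Step 1 — compute v_3(x) by factoring powers of 3 out of the numerator and denominator: v_3(48/13) = 1. Step 2 — apply |x|_p = p^{-v_p(x)} = 3^{-1} = 1/3.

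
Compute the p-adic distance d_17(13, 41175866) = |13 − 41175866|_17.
d_17(13, 41175866) = 1/1419857

Step 1 — x − y = 13 − 41175866 = -41175853. Step 2 — v_17(-41175853) = 5 (factor: -41175853 = −(17^5 · 29); the sign does not affect v_p). Step 3 — |x − y|_17 = 17^{-5} = 1/1419857.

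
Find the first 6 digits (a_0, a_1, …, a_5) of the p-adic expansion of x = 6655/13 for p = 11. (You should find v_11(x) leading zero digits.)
(a_0, …, a_5) = (0, 0, 0, 8, 1, 10)

v_11(6655/13) = 3, so a_0 = ... = a_2 = 0. Factor out: x = 11^3 · u with u = 5/13 a unit in ℤ_11. Expand u iteratively via a_{v+i} = u_i mod 11, u_{i+1} = (u_i − a_{v+i})/11:
  u_0 = 5/13;  a_3 = 8;  u_1 = (u_0 − 8)/11 = -9/13
  u_1 = -9/13;  a_4 = 1;  u_2 = (u_1 − 1)/11 = -2/13
  u_2 = -2/13;  a_5 = 10;  u_3 = (u_2 − 10)/11 = -12/13
Digits: (0, 0, 0, 8, 1, 10).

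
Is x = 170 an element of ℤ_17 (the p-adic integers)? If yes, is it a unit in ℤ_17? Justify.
x ∈ ℤ_17 but not a unit; v_17(x) = 1 > 0

ℤ_17 = {x ∈ ℚ_17 : v_17(x) ≥ 0} and ℤ_17^× = {x ∈ ℤ_17 : v_17(x) = 0}. Here v_17(170) = v_17(num) − v_17(den) = 1; compare against these criteria.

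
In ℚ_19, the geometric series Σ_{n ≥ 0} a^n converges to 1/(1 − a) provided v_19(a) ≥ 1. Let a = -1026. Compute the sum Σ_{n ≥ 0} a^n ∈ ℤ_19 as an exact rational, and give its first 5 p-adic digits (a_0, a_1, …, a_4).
Σ a^n = 1/(1 − a) = 1/1027;  first 5 digits = (1, 3, 6, 9, 9)

v_19(a) = 1 ≥ 1, so the series converges in ℤ_19 to 1/(1 − a) = 1/(1 − (-1026)) = 1/1027. Expand this rational in ℤ_19: compute digits iteratively via d_i = x_i mod 19, x_{i+1} = (x_i − d_i)/19. The first 5 digits are (1, 3, 6, 9, 9).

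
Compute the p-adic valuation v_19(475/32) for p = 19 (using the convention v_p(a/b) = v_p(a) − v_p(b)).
v_19(475/32) = 1

Factor powers of 19 from the numerator and denominator of the reduced fraction: 475 = 19^1 · 25 and 32 = 19^0 · 32. Apply v_p(a/b) = v_p(a) − v_p(b): v_19(475/32) = 1 − 0 = 1.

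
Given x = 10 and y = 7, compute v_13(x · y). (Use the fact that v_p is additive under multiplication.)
v_13(70) = 0

v_p(x) = 0 (factor: 10 = 13^0 · 10); v_p(y) = 0 (factor: 7 = 13^0 · 7). Additivity: v_p(xy) = v_p(x) + v_p(y) = 0 + 0 = 0. (Direct check: xy = 70 = 13^0 · (70).)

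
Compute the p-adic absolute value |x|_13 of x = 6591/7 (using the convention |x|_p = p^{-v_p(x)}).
|6591/7|_13 = 1/2197

Step 1 — compute v_13(x) by factoring powers of 13 out of the numerator and denominator: v_13(6591/7) = 3. Step 2 — apply |x|_p = p^{-v_p(x)} = 13^{-3} = 1/2197.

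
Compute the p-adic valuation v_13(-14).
v_13(-14) = 0

v_13(n) is the largest exponent k such that 13^k divides n. Factor out: -14 = -13^0 · 14. (Sign doesn't affect v_p.) So v_13(-14) = 0.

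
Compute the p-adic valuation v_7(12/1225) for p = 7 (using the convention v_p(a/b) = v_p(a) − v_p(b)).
v_7(12/1225) = -2

Factor powers of 7 from the numerator and denominator of the reduced fraction: 12 = 7^0 · 12 and 1225 = 7^2 · 25. Apply v_p(a/b) = v_p(a) − v_p(b): v_7(12/1225) = 0 − 2 = -2.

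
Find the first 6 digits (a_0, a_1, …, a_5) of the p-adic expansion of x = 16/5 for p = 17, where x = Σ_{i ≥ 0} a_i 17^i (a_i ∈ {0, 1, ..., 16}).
(a_0, …, a_5) = (10, 3, 10, 13, 6, 3)

v_17(16/5) = 0 (numerator and denominator both coprime to 17), so x ∈ ℤ_17^×. Compute digits iteratively via a_i = x_i mod 17, x_{i+1} = (x_i − a_i)/17, with x_0 = x:
  x_0 = 16/5;  a_0 = 10;  x_1 = (x_0 − 10)/17 = -2/5
  x_1 = -2/5;  a_1 = 3;  x_2 = (x_1 − 3)/17 = -1/5
  x_2 = -1/5;  a_2 = 10;  x_3 = (x_2 − 10)/17 = -3/5
  x_3 = -3/5;  a_3 = 13;  x_4 = (x_3 − 13)/17 = -4/5
  x_4 = -4/5;  a_4 = 6;  x_5 = (x_4 − 6)/17 = -2/5
  x_5 = -2/5;  a_5 = 3;  x_6 = (x_5 − 3)/17 = -1/5
Digits: (10, 3, 10, 13, 6, 3).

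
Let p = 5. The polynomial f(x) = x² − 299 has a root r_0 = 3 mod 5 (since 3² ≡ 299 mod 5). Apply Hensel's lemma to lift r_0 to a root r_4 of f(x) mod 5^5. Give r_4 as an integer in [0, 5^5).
r_4 = 868 (mod 3125)

Hensel's recurrence: r_{i+1} = r_i − f(r_i)·(f′(r_i))^{-1} mod 5^{i+2}, with f′(x) = 2x. Iterate:
  r_0 = 3 (mod 5)
  r_1 = 18 (mod 25)
  r_2 = 118 (mod 125)
  r_3 = 243 (mod 625)
  r_4 = 868 (mod 3125)
Final: r_4 = 868, and one checks f(r_4) ≡ 0 mod 5^5.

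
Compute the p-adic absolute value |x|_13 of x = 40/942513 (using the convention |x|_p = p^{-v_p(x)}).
|40/942513|_13 = 28561

Step 1 — compute v_13(x) by factoring powers of 13 out of the numerator and denominator: v_13(40/942513) = -4. Step 2 — apply |x|_p = p^{-v_p(x)} = 13^{4} = 28561.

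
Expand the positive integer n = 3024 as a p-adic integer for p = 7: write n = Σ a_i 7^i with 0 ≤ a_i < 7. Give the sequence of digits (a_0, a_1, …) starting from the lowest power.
(a_0, a_1, …) = (0, 5, 5, 1, 1)

Repeated division by 7 gives the digits low-to-high: 3024 = 5·7^1 + 5·7^2 + 1·7^3 + 1·7^4. Digit sequence: (0, 5, 5, 1, 1).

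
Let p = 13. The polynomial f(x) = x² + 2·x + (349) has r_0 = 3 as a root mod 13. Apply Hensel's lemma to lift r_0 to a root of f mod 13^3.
r_2 = 42 (mod 2197)

Hensel: r_{i+1} = r_i − f(r_i)·(f′(r_i))^{-1} mod 13^{i+2}, f′(x) = 2x + 2. Iterate:
  r_0 = 3 (mod 13)
  r_1 = 42 (mod 169)
  r_2 = 42 (mod 2197)
Final: r = 42 satisfies f(r) ≡ 0 mod 13^3.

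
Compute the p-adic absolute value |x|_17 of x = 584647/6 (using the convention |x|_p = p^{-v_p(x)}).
|584647/6|_17 = 1/83521

Step 1 — compute v_17(x) by factoring powers of 17 out of the numerator and denominator: v_17(584647/6) = 4. Step 2 — apply |x|_p = p^{-v_p(x)} = 17^{-4} = 1/83521.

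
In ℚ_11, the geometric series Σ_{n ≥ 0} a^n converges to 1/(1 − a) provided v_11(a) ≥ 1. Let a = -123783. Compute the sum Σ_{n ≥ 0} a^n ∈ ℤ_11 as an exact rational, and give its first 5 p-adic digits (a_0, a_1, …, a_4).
Σ a^n = 1/(1 − a) = 1/123784;  first 5 digits = (1, 0, 0, 6, 2)

v_11(a) = 3 ≥ 1, so the series converges in ℤ_11 to 1/(1 − a) = 1/(1 − (-123783)) = 1/123784. Expand this rational in ℤ_11: compute digits iteratively via d_i = x_i mod 11, x_{i+1} = (x_i − d_i)/11. The first 5 digits are (1, 0, 0, 6, 2).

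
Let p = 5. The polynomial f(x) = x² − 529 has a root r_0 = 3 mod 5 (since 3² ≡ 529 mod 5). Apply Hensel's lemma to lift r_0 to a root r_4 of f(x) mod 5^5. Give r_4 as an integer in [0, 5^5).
r_4 = 23 (mod 3125)

Hensel's recurrence: r_{i+1} = r_i − f(r_i)·(f′(r_i))^{-1} mod 5^{i+2}, with f′(x) = 2x. Iterate:
  r_0 = 3 (mod 5)
  r_1 = 23 (mod 25)
  r_2 = 23 (mod 125)
  r_3 = 23 (mod 625)
  r_4 = 23 (mod 3125)
Final: r_4 = 23, and one checks f(r_4) ≡ 0 mod 5^5.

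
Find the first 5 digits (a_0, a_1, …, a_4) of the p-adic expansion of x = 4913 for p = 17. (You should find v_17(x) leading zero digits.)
(a_0, …, a_4) = (0, 0, 0, 1, 0)

v_17(4913) = 3, so a_0 = ... = a_2 = 0. Factor out: x = 17^3 · u with u = 1 a unit in ℤ_17. Expand u iteratively via a_{v+i} = u_i mod 17, u_{i+1} = (u_i − a_{v+i})/17:
  u_0 = 1;  a_3 = 1;  u_1 = (u_0 − 1)/17 = 0
  u_1 = 0;  a_4 = 0;  u_2 = (u_1 − 0)/17 = 0
Digits: (0, 0, 0, 1, 0).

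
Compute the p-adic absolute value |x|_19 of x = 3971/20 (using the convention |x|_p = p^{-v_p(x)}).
|3971/20|_19 = 1/361

Step 1 — compute v_19(x) by factoring powers of 19 out of the numerator and denominator: v_19(3971/20) = 2. Step 2 — apply |x|_p = p^{-v_p(x)} = 19^{-2} = 1/361.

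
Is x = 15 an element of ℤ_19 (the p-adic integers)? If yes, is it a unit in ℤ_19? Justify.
x ∈ ℤ_19^× (unit); v_19(x) = 0

ℤ_19 = {x ∈ ℚ_19 : v_19(x) ≥ 0} and ℤ_19^× = {x ∈ ℤ_19 : v_19(x) = 0}. Here v_19(15) = v_19(num) − v_19(den) = 0; compare against these criteria.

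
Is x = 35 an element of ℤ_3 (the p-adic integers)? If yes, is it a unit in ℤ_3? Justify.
x ∈ ℤ_3^× (unit); v_3(x) = 0

ℤ_3 = {x ∈ ℚ_3 : v_3(x) ≥ 0} and ℤ_3^× = {x ∈ ℤ_3 : v_3(x) = 0}. Here v_3(35) = v_3(num) − v_3(den) = 0; compare against these criteria.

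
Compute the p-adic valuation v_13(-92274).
v_13(-92274) = 3

v_13(n) is the largest exponent k such that 13^k divides n. Factor out: -92274 = -13^3 · 42. (Sign doesn't affect v_p.) So v_13(-92274) = 3.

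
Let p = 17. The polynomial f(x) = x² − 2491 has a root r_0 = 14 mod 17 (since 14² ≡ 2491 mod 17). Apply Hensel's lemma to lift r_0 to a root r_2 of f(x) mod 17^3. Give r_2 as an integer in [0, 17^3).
r_2 = 354 (mod 4913)

Hensel's recurrence: r_{i+1} = r_i − f(r_i)·(f′(r_i))^{-1} mod 17^{i+2}, with f′(x) = 2x. Iterate:
  r_0 = 14 (mod 17)
  r_1 = 65 (mod 289)
  r_2 = 354 (mod 4913)
Final: r_2 = 354, and one checks f(r_2) ≡ 0 mod 17^3.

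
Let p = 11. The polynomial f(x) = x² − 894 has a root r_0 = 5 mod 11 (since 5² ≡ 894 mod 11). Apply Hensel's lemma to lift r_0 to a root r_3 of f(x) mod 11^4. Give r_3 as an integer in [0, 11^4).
r_3 = 4702 (mod 14641)

Hensel's recurrence: r_{i+1} = r_i − f(r_i)·(f′(r_i))^{-1} mod 11^{i+2}, with f′(x) = 2x. Iterate:
  r_0 = 5 (mod 11)
  r_1 = 104 (mod 121)
  r_2 = 709 (mod 1331)
  r_3 = 4702 (mod 14641)
Final: r_3 = 4702, and one checks f(r_3) ≡ 0 mod 11^4.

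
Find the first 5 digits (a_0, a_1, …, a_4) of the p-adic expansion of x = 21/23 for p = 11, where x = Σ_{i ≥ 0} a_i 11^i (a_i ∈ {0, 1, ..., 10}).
(a_0, …, a_4) = (10, 3, 3, 4, 2)

v_11(21/23) = 0 (numerator and denominator both coprime to 11), so x ∈ ℤ_11^×. Compute digits iteratively via a_i = x_i mod 11, x_{i+1} = (x_i − a_i)/11, with x_0 = x:
  x_0 = 21/23;  a_0 = 10;  x_1 = (x_0 − 10)/11 = -19/23
  x_1 = -19/23;  a_1 = 3;  x_2 = (x_1 − 3)/11 = -8/23
  x_2 = -8/23;  a_2 = 3;  x_3 = (x_2 − 3)/11 = -7/23
  x_3 = -7/23;  a_3 = 4;  x_4 = (x_3 − 4)/11 = -9/23
  x_4 = -9/23;  a_4 = 2;  x_5 = (x_4 − 2)/11 = -5/23
Digits: (10, 3, 3, 4, 2).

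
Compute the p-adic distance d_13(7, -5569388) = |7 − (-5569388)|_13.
d_13(7, -5569388) = 1/371293

Step 1 — x − y = 7 − (-5569388) = 5569395. Step 2 — v_13(5569395) = 5 (factor: 5569395 = (13^5 · 15); the sign does not affect v_p). Step 3 — |x − y|_13 = 13^{-5} = 1/371293.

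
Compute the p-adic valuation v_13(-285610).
v_13(-285610) = 4

v_13(n) is the largest exponent k such that 13^k divides n. Factor out: -285610 = -13^4 · 10. (Sign doesn't affect v_p.) So v_13(-285610) = 4.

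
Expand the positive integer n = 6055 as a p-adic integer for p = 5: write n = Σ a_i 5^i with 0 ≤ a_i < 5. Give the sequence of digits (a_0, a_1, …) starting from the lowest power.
(a_0, a_1, …) = (0, 1, 2, 3, 4, 1)

Repeated division by 5 gives the digits low-to-high: 6055 = 1·5^1 + 2·5^2 + 3·5^3 + 4·5^4 + 1·5^5. Digit sequence: (0, 1, 2, 3, 4, 1).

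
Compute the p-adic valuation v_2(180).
v_2(180) = 2

v_2(n) is the largest exponent k such that 2^k divides n. Factor out: 180 = 2^2 · 45. (Sign doesn't affect v_p.) So v_2(180) = 2.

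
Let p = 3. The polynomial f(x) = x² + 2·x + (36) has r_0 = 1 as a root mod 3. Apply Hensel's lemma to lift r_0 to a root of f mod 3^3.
r_2 = 16 (mod 27)

Hensel: r_{i+1} = r_i − f(r_i)·(f′(r_i))^{-1} mod 3^{i+2}, f′(x) = 2x + 2. Iterate:
  r_0 = 1 (mod 3)
  r_1 = 7 (mod 9)
  r_2 = 16 (mod 27)
Final: r = 16 satisfies f(r) ≡ 0 mod 3^3.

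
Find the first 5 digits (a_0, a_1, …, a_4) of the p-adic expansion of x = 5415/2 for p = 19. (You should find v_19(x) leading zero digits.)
(a_0, …, a_4) = (0, 0, 17, 9, 9)

v_19(5415/2) = 2, so a_0 = ... = a_1 = 0. Factor out: x = 19^2 · u with u = 15/2 a unit in ℤ_19. Expand u iteratively via a_{v+i} = u_i mod 19, u_{i+1} = (u_i − a_{v+i})/19:
  u_0 = 15/2;  a_2 = 17;  u_1 = (u_0 − 17)/19 = -1/2
  u_1 = -1/2;  a_3 = 9;  u_2 = (u_1 − 9)/19 = -1/2
  u_2 = -1/2;  a_4 = 9;  u_3 = (u_2 − 9)/19 = -1/2
Digits: (0, 0, 17, 9, 9).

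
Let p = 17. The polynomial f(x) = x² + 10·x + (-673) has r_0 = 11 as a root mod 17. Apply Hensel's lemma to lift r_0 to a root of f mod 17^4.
r_3 = 22910 (mod 83521)

Hensel: r_{i+1} = r_i − f(r_i)·(f′(r_i))^{-1} mod 17^{i+2}, f′(x) = 2x + 10. Iterate:
  r_0 = 11 (mod 17)
  r_1 = 79 (mod 289)
  r_2 = 3258 (mod 4913)
  r_3 = 22910 (mod 83521)
Final: r = 22910 satisfies f(r) ≡ 0 mod 17^4.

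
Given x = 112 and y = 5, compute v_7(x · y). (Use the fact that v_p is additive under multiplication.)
v_7(560) = 1

v_p(x) = 1 (factor: 112 = 7^1 · 16); v_p(y) = 0 (factor: 5 = 7^0 · 5). Additivity: v_p(xy) = v_p(x) + v_p(y) = 1 + 0 = 1. (Direct check: xy = 560 = 7^1 · (80).)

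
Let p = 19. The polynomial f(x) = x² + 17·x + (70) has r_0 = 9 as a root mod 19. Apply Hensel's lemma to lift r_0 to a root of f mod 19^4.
r_3 = 130311 (mod 130321)

Hensel: r_{i+1} = r_i − f(r_i)·(f′(r_i))^{-1} mod 19^{i+2}, f′(x) = 2x + 17. Iterate:
  r_0 = 9 (mod 19)
  r_1 = 351 (mod 361)
  r_2 = 6849 (mod 6859)
  r_3 = 130311 (mod 130321)
Final: r = 130311 satisfies f(r) ≡ 0 mod 19^4.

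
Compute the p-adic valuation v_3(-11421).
v_3(-11421) = 5

v_3(n) is the largest exponent k such that 3^k divides n. Factor out: -11421 = -3^5 · 47. (Sign doesn't affect v_p.) So v_3(-11421) = 5.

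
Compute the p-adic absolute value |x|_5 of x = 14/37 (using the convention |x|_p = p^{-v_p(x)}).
|14/37|_5 = 1

Step 1 — compute v_5(x) by factoring powers of 5 out of the numerator and denominator: v_5(14/37) = 0. Step 2 — apply |x|_p = p^{-v_p(x)} = 5^{0} = 1.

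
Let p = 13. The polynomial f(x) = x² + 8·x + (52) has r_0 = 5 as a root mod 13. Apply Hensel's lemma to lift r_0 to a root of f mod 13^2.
r_1 = 83 (mod 169)

Hensel: r_{i+1} = r_i − f(r_i)·(f′(r_i))^{-1} mod 13^{i+2}, f′(x) = 2x + 8. Iterate:
  r_0 = 5 (mod 13)
  r_1 = 83 (mod 169)
Final: r = 83 satisfies f(r) ≡ 0 mod 13^2.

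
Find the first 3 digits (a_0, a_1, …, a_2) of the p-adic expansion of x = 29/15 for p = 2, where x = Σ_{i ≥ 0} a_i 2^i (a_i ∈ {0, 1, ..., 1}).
(a_0, …, a_2) = (1, 1, 0)

v_2(29/15) = 0 (numerator and denominator both coprime to 2), so x ∈ ℤ_2^×. Compute digits iteratively via a_i = x_i mod 2, x_{i+1} = (x_i − a_i)/2, with x_0 = x:
  x_0 = 29/15;  a_0 = 1;  x_1 = (x_0 − 1)/2 = 7/15
  x_1 = 7/15;  a_1 = 1;  x_2 = (x_1 − 1)/2 = -4/15
  x_2 = -4/15;  a_2 = 0;  x_3 = (x_2 − 0)/2 = -2/15
Digits: (1, 1, 0).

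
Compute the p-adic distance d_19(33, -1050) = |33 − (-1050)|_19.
d_19(33, -1050) = 1/361

Step 1 — x − y = 33 − (-1050) = 1083. Step 2 — v_19(1083) = 2 (factor: 1083 = (19^2 · 3); the sign does not affect v_p). Step 3 — |x − y|_19 = 19^{-2} = 1/361.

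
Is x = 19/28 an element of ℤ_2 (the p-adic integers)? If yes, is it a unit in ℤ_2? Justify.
x ∉ ℤ_2 (v_2(x) = -2 < 0)

ℤ_2 = {x ∈ ℚ_2 : v_2(x) ≥ 0} and ℤ_2^× = {x ∈ ℤ_2 : v_2(x) = 0}. Here v_2(19/28) = v_2(num) − v_2(den) = -2; compare against these criteria.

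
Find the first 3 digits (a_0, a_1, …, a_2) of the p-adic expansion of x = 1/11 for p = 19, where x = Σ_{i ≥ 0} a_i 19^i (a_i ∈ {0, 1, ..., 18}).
(a_0, …, a_2) = (7, 10, 15)

v_19(1/11) = 0 (numerator and denominator both coprime to 19), so x ∈ ℤ_19^×. Compute digits iteratively via a_i = x_i mod 19, x_{i+1} = (x_i − a_i)/19, with x_0 = x:
  x_0 = 1/11;  a_0 = 7;  x_1 = (x_0 − 7)/19 = -4/11
  x_1 = -4/11;  a_1 = 10;  x_2 = (x_1 − 10)/19 = -6/11
  x_2 = -6/11;  a_2 = 15;  x_3 = (x_2 − 15)/19 = -9/11
Digits: (7, 10, 15).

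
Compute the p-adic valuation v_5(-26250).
v_5(-26250) = 4

v_5(n) is the largest exponent k such that 5^k divides n. Factor out: -26250 = -5^4 · 42. (Sign doesn't affect v_p.) So v_5(-26250) = 4.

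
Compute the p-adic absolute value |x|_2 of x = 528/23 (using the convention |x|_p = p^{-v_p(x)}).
|528/23|_2 = 1/16

Step 1 — compute v_2(x) by factoring powers of 2 out of the numerator and denominator: v_2(528/23) = 4. Step 2 — apply |x|_p = p^{-v_p(x)} = 2^{-4} = 1/16.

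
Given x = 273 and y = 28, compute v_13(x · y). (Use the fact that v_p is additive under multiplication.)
v_13(7644) = 1

v_p(x) = 1 (factor: 273 = 13^1 · 21); v_p(y) = 0 (factor: 28 = 13^0 · 28). Additivity: v_p(xy) = v_p(x) + v_p(y) = 1 + 0 = 1. (Direct check: xy = 7644 = 13^1 · (588).)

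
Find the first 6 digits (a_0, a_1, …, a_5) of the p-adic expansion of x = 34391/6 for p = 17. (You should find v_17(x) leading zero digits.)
(a_0, …, a_5) = (0, 0, 0, 4, 14, 2)

v_17(34391/6) = 3, so a_0 = ... = a_2 = 0. Factor out: x = 17^3 · u with u = 7/6 a unit in ℤ_17. Expand u iteratively via a_{v+i} = u_i mod 17, u_{i+1} = (u_i − a_{v+i})/17:
  u_0 = 7/6;  a_3 = 4;  u_1 = (u_0 − 4)/17 = -1/6
  u_1 = -1/6;  a_4 = 14;  u_2 = (u_1 − 14)/17 = -5/6
  u_2 = -5/6;  a_5 = 2;  u_3 = (u_2 − 2)/17 = -1/6
Digits: (0, 0, 0, 4, 14, 2).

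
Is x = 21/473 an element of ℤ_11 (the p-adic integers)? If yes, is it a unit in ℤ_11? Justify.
x ∉ ℤ_11 (v_11(x) = -1 < 0)

ℤ_11 = {x ∈ ℚ_11 : v_11(x) ≥ 0} and ℤ_11^× = {x ∈ ℤ_11 : v_11(x) = 0}. Here v_11(21/473) = v_11(num) − v_11(den) = -1; compare against these criteria.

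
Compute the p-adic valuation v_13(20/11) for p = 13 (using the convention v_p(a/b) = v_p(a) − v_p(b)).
v_13(20/11) = 0

Factor powers of 13 from the numerator and denominator of the reduced fraction: 20 = 13^0 · 20 and 11 = 13^0 · 11. Apply v_p(a/b) = v_p(a) − v_p(b): v_13(20/11) = 0 − 0 = 0.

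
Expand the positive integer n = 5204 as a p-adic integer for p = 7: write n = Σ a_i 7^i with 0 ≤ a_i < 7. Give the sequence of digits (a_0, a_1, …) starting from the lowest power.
(a_0, a_1, …) = (3, 1, 1, 1, 2)

Repeated division by 7 gives the digits low-to-high: 5204 = 3 + 1·7^1 + 1·7^2 + 1·7^3 + 2·7^4. Digit sequence: (3, 1, 1, 1, 2).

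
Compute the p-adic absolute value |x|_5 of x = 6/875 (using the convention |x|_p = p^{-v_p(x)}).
|6/875|_5 = 125

Step 1 — compute v_5(x) by factoring powers of 5 out of the numerator and denominator: v_5(6/875) = -3. Step 2 — apply |x|_p = p^{-v_p(x)} = 5^{3} = 125.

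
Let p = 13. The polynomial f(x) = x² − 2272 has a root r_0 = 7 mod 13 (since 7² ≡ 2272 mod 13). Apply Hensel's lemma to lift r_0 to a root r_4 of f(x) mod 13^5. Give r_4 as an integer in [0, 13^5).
r_4 = 181370 (mod 371293)

Hensel's recurrence: r_{i+1} = r_i − f(r_i)·(f′(r_i))^{-1} mod 13^{i+2}, with f′(x) = 2x. Iterate:
  r_0 = 7 (mod 13)
  r_1 = 33 (mod 169)
  r_2 = 1216 (mod 2197)
  r_3 = 10004 (mod 28561)
  r_4 = 181370 (mod 371293)
Final: r_4 = 181370, and one checks f(r_4) ≡ 0 mod 13^5.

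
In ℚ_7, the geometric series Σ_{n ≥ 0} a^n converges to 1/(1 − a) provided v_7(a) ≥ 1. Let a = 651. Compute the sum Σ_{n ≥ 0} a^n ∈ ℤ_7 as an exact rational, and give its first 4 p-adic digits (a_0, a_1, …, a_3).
Σ a^n = 1/(1 − a) = -1/650;  first 4 digits = (1, 2, 3, 6)

v_7(a) = 1 ≥ 1, so the series converges in ℤ_7 to 1/(1 − a) = 1/(1 − 651) = -1/650. Expand this rational in ℤ_7: compute digits iteratively via d_i = x_i mod 7, x_{i+1} = (x_i − d_i)/7. The first 4 digits are (1, 2, 3, 6).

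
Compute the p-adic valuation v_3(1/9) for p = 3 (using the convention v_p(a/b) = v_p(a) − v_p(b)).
v_3(1/9) = -2

Factor powers of 3 from the numerator and denominator of the reduced fraction: 1 = 3^0 · 1 and 9 = 3^2 · 1. Apply v_p(a/b) = v_p(a) − v_p(b): v_3(1/9) = 0 − 2 = -2.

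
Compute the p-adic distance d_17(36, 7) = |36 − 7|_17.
d_17(36, 7) = 1

Step 1 — x − y = 36 − 7 = 29. Step 2 — v_17(29) = 0 (factor: 29 = (17^0 · 29); the sign does not affect v_p). Step 3 — |x − y|_17 = 17^{0} = 1.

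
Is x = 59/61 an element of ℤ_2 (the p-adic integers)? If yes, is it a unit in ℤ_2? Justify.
x ∈ ℤ_2^× (unit); v_2(x) = 0

ℤ_2 = {x ∈ ℚ_2 : v_2(x) ≥ 0} and ℤ_2^× = {x ∈ ℤ_2 : v_2(x) = 0}. Here v_2(59/61) = v_2(num) − v_2(den) = 0; compare against these criteria.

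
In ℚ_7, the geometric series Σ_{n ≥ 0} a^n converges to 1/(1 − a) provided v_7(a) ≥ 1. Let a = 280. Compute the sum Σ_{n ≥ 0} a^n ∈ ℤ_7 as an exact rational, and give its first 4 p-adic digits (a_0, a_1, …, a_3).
Σ a^n = 1/(1 − a) = -1/279;  first 4 digits = (1, 5, 2, 4)

v_7(a) = 1 ≥ 1, so the series converges in ℤ_7 to 1/(1 − a) = 1/(1 − 280) = -1/279. Expand this rational in ℤ_7: compute digits iteratively via d_i = x_i mod 7, x_{i+1} = (x_i − d_i)/7. The first 4 digits are (1, 5, 2, 4).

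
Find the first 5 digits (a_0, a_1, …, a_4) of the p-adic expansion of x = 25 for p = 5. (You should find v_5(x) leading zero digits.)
(a_0, …, a_4) = (0, 0, 1, 0, 0)

v_5(25) = 2, so a_0 = ... = a_1 = 0. Factor out: x = 5^2 · u with u = 1 a unit in ℤ_5. Expand u iteratively via a_{v+i} = u_i mod 5, u_{i+1} = (u_i − a_{v+i})/5:
  u_0 = 1;  a_2 = 1;  u_1 = (u_0 − 1)/5 = 0
  u_1 = 0;  a_3 = 0;  u_2 = (u_1 − 0)/5 = 0
  u_2 = 0;  a_4 = 0;  u_3 = (u_2 − 0)/5 = 0
Digits: (0, 0, 1, 0, 0).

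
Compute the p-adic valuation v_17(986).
v_17(986) = 1

v_17(n) is the largest exponent k such that 17^k divides n. Factor out: 986 = 17^1 · 58. (Sign doesn't affect v_p.) So v_17(986) = 1.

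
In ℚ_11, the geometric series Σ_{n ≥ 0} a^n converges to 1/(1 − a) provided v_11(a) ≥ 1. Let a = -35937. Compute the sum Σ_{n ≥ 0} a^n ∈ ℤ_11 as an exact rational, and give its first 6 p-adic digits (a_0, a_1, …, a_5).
Σ a^n = 1/(1 − a) = 1/35938;  first 6 digits = (1, 0, 0, 6, 8, 10)

v_11(a) = 3 ≥ 1, so the series converges in ℤ_11 to 1/(1 − a) = 1/(1 − (-35937)) = 1/35938. Expand this rational in ℤ_11: compute digits iteratively via d_i = x_i mod 11, x_{i+1} = (x_i − d_i)/11. The first 6 digits are (1, 0, 0, 6, 8, 10).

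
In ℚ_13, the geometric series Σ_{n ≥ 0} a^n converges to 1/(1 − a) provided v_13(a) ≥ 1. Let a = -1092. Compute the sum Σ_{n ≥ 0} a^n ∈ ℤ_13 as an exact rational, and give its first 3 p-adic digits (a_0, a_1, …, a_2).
Σ a^n = 1/(1 − a) = 1/1093;  first 3 digits = (1, 7, 3)

v_13(a) = 1 ≥ 1, so the series converges in ℤ_13 to 1/(1 − a) = 1/(1 − (-1092)) = 1/1093. Expand this rational in ℤ_13: compute digits iteratively via d_i = x_i mod 13, x_{i+1} = (x_i − d_i)/13. The first 3 digits are (1, 7, 3).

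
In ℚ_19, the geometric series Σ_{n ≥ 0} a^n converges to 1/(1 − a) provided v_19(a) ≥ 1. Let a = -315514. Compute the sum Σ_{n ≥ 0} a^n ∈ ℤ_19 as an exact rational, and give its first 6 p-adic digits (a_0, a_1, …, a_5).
Σ a^n = 1/(1 − a) = 1/315515;  first 6 digits = (1, 0, 0, 11, 16, 18)

v_19(a) = 3 ≥ 1, so the series converges in ℤ_19 to 1/(1 − a) = 1/(1 − (-315514)) = 1/315515. Expand this rational in ℤ_19: compute digits iteratively via d_i = x_i mod 19, x_{i+1} = (x_i − d_i)/19. The first 6 digits are (1, 0, 0, 11, 16, 18).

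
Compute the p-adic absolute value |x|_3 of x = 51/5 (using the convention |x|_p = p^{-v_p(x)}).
|51/5|_3 = 1/3

Step 1 — compute v_3(x) by factoring powers of 3 out of the numerator and denominator: v_3(51/5) = 1. Step 2 — apply |x|_p = p^{-v_p(x)} = 3^{-1} = 1/3.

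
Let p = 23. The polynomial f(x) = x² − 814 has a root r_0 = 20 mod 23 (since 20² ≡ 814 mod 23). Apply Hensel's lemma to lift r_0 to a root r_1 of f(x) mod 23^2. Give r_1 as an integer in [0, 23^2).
r_1 = 480 (mod 529)

Hensel's recurrence: r_{i+1} = r_i − f(r_i)·(f′(r_i))^{-1} mod 23^{i+2}, with f′(x) = 2x. Iterate:
  r_0 = 20 (mod 23)
  r_1 = 480 (mod 529)
Final: r_1 = 480, and one checks f(r_1) ≡ 0 mod 23^2.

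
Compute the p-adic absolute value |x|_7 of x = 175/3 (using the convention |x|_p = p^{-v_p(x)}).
|175/3|_7 = 1/7

Step 1 — compute v_7(x) by factoring powers of 7 out of the numerator and denominator: v_7(175/3) = 1. Step 2 — apply |x|_p = p^{-v_p(x)} = 7^{-1} = 1/7.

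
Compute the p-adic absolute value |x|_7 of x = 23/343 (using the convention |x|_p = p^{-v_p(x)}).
|23/343|_7 = 343

Step 1 — compute v_7(x) by factoring powers of 7 out of the numerator and denominator: v_7(23/343) = -3. Step 2 — apply |x|_p = p^{-v_p(x)} = 7^{3} = 343.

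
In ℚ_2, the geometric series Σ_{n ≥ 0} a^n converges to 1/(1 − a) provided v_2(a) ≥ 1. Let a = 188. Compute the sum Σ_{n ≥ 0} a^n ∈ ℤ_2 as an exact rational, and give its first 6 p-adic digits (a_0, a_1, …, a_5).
Σ a^n = 1/(1 − a) = -1/187;  first 6 digits = (1, 0, 1, 1, 0, 0)

v_2(a) = 2 ≥ 1, so the series converges in ℤ_2 to 1/(1 − a) = 1/(1 − 188) = -1/187. Expand this rational in ℤ_2: compute digits iteratively via d_i = x_i mod 2, x_{i+1} = (x_i − d_i)/2. The first 6 digits are (1, 0, 1, 1, 0, 0).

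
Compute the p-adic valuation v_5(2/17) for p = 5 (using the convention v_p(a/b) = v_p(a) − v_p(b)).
v_5(2/17) = 0

Factor powers of 5 from the numerator and denominator of the reduced fraction: 2 = 5^0 · 2 and 17 = 5^0 · 17. Apply v_p(a/b) = v_p(a) − v_p(b): v_5(2/17) = 0 − 0 = 0.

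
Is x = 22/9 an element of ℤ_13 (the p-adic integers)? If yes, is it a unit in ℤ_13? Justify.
x ∈ ℤ_13^× (unit); v_13(x) = 0

ℤ_13 = {x ∈ ℚ_13 : v_13(x) ≥ 0} and ℤ_13^× = {x ∈ ℤ_13 : v_13(x) = 0}. Here v_13(22/9) = v_13(num) − v_13(den) = 0; compare against these criteria.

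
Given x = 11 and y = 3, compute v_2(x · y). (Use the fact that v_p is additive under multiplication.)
v_2(33) = 0

v_p(x) = 0 (factor: 11 = 2^0 · 11); v_p(y) = 0 (factor: 3 = 2^0 · 3). Additivity: v_p(xy) = v_p(x) + v_p(y) = 0 + 0 = 0. (Direct check: xy = 33 = 2^0 · (33).)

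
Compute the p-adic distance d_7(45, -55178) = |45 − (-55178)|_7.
d_7(45, -55178) = 1/2401

Step 1 — x − y = 45 − (-55178) = 55223. Step 2 — v_7(55223) = 4 (factor: 55223 = (7^4 · 23); the sign does not affect v_p). Step 3 — |x − y|_7 = 7^{-4} = 1/2401.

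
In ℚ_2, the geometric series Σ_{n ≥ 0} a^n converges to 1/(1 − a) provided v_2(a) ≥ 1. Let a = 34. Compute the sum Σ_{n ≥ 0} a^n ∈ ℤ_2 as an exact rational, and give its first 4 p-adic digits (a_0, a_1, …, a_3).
Σ a^n = 1/(1 − a) = -1/33;  first 4 digits = (1, 1, 1, 1)

v_2(a) = 1 ≥ 1, so the series converges in ℤ_2 to 1/(1 − a) = 1/(1 − 34) = -1/33. Expand this rational in ℤ_2: compute digits iteratively via d_i = x_i mod 2, x_{i+1} = (x_i − d_i)/2. The first 4 digits are (1, 1, 1, 1).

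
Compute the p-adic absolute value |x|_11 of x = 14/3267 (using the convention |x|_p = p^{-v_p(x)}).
|14/3267|_11 = 121

Step 1 — compute v_11(x) by factoring powers of 11 out of the numerator and denominator: v_11(14/3267) = -2. Step 2 — apply |x|_p = p^{-v_p(x)} = 11^{2} = 121.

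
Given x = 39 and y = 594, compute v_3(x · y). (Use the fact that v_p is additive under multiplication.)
v_3(23166) = 4

v_p(x) = 1 (factor: 39 = 3^1 · 13); v_p(y) = 3 (factor: 594 = 3^3 · 22). Additivity: v_p(xy) = v_p(x) + v_p(y) = 1 + 3 = 4. (Direct check: xy = 23166 = 3^4 · (286).)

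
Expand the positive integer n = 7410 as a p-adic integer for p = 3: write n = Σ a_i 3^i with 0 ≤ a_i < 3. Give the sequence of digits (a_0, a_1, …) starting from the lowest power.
(a_0, a_1, …) = (0, 1, 1, 1, 1, 0, 1, 0, 1)

Repeated division by 3 gives the digits low-to-high: 7410 = 1·3^1 + 1·3^2 + 1·3^3 + 1·3^4 + 1·3^6 + 1·3^8. Digit sequence: (0, 1, 1, 1, 1, 0, 1, 0, 1).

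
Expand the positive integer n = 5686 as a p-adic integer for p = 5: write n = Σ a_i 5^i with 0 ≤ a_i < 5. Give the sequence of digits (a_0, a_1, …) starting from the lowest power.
(a_0, a_1, …) = (1, 2, 2, 0, 4, 1)

Repeated division by 5 gives the digits low-to-high: 5686 = 1 + 2·5^1 + 2·5^2 + 4·5^4 + 1·5^5. Digit sequence: (1, 2, 2, 0, 4, 1).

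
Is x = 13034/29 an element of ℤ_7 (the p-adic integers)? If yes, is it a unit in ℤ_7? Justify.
x ∈ ℤ_7 but not a unit; v_7(x) = 3 > 0

ℤ_7 = {x ∈ ℚ_7 : v_7(x) ≥ 0} and ℤ_7^× = {x ∈ ℤ_7 : v_7(x) = 0}. Here v_7(13034/29) = v_7(num) − v_7(den) = 3; compare against these criteria.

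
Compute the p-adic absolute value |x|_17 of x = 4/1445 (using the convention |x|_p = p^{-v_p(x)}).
|4/1445|_17 = 289

Step 1 — compute v_17(x) by factoring powers of 17 out of the numerator and denominator: v_17(4/1445) = -2. Step 2 — apply |x|_p = p^{-v_p(x)} = 17^{2} = 289.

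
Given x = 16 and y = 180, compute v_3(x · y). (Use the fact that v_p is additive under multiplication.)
v_3(2880) = 2

v_p(x) = 0 (factor: 16 = 3^0 · 16); v_p(y) = 2 (factor: 180 = 3^2 · 20). Additivity: v_p(xy) = v_p(x) + v_p(y) = 0 + 2 = 2. (Direct check: xy = 2880 = 3^2 · (320).)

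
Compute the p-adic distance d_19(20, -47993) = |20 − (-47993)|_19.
d_19(20, -47993) = 1/6859

Step 1 — x − y = 20 − (-47993) = 48013. Step 2 — v_19(48013) = 3 (factor: 48013 = (19^3 · 7); the sign does not affect v_p). Step 3 — |x − y|_19 = 19^{-3} = 1/6859.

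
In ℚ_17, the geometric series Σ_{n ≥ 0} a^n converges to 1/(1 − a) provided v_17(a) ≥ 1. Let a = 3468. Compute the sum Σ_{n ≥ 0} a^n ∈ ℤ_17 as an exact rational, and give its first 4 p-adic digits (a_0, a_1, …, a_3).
Σ a^n = 1/(1 − a) = -1/3467;  first 4 digits = (1, 0, 12, 0)

v_17(a) = 2 ≥ 1, so the series converges in ℤ_17 to 1/(1 − a) = 1/(1 − 3468) = -1/3467. Expand this rational in ℤ_17: compute digits iteratively via d_i = x_i mod 17, x_{i+1} = (x_i − d_i)/17. The first 4 digits are (1, 0, 12, 0).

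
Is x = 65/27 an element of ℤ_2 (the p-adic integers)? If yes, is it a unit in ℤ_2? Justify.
x ∈ ℤ_2^× (unit); v_2(x) = 0

ℤ_2 = {x ∈ ℚ_2 : v_2(x) ≥ 0} and ℤ_2^× = {x ∈ ℤ_2 : v_2(x) = 0}. Here v_2(65/27) = v_2(num) − v_2(den) = 0; compare against these criteria.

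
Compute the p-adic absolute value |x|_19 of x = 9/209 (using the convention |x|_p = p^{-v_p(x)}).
|9/209|_19 = 19

Step 1 — compute v_19(x) by factoring powers of 19 out of the numerator and denominator: v_19(9/209) = -1. Step 2 — apply |x|_p = p^{-v_p(x)} = 19^{1} = 19.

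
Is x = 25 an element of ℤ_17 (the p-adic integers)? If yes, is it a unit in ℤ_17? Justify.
x ∈ ℤ_17^× (unit); v_17(x) = 0

ℤ_17 = {x ∈ ℚ_17 : v_17(x) ≥ 0} and ℤ_17^× = {x ∈ ℤ_17 : v_17(x) = 0}. Here v_17(25) = v_17(num) − v_17(den) = 0; compare against these criteria.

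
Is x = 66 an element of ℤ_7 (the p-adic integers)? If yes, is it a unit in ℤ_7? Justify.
x ∈ ℤ_7^× (unit); v_7(x) = 0

ℤ_7 = {x ∈ ℚ_7 : v_7(x) ≥ 0} and ℤ_7^× = {x ∈ ℤ_7 : v_7(x) = 0}. Here v_7(66) = v_7(num) − v_7(den) = 0; compare against these criteria.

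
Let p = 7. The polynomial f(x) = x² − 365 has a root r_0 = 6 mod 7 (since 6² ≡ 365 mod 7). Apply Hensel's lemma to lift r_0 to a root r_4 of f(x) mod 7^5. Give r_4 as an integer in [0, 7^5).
r_4 = 944 (mod 16807)

Hensel's recurrence: r_{i+1} = r_i − f(r_i)·(f′(r_i))^{-1} mod 7^{i+2}, with f′(x) = 2x. Iterate:
  r_0 = 6 (mod 7)
  r_1 = 13 (mod 49)
  r_2 = 258 (mod 343)
  r_3 = 944 (mod 2401)
  r_4 = 944 (mod 16807)
Final: r_4 = 944, and one checks f(r_4) ≡ 0 mod 7^5.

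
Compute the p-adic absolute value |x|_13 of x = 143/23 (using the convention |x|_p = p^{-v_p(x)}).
|143/23|_13 = 1/13

Step 1 — compute v_13(x) by factoring powers of 13 out of the numerator and denominator: v_13(143/23) = 1. Step 2 — apply |x|_p = p^{-v_p(x)} = 13^{-1} = 1/13.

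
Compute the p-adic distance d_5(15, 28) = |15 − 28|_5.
d_5(15, 28) = 1

Step 1 — x − y = 15 − 28 = -13. Step 2 — v_5(-13) = 0 (factor: -13 = −(5^0 · 13); the sign does not affect v_p). Step 3 — |x − y|_5 = 5^{0} = 1.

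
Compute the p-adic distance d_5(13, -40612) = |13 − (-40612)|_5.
d_5(13, -40612) = 1/3125

Step 1 — x − y = 13 − (-40612) = 40625. Step 2 — v_5(40625) = 5 (factor: 40625 = (5^5 · 13); the sign does not affect v_p). Step 3 — |x − y|_5 = 5^{-5} = 1/3125.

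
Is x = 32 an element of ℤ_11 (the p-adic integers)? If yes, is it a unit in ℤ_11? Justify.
x ∈ ℤ_11^× (unit); v_11(x) = 0

ℤ_11 = {x ∈ ℚ_11 : v_11(x) ≥ 0} and ℤ_11^× = {x ∈ ℤ_11 : v_11(x) = 0}. Here v_11(32) = v_11(num) − v_11(den) = 0; compare against these criteria.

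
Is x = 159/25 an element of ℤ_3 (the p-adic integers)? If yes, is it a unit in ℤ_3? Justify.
x ∈ ℤ_3 but not a unit; v_3(x) = 1 > 0

ℤ_3 = {x ∈ ℚ_3 : v_3(x) ≥ 0} and ℤ_3^× = {x ∈ ℤ_3 : v_3(x) = 0}. Here v_3(159/25) = v_3(num) − v_3(den) = 1; compare against these criteria.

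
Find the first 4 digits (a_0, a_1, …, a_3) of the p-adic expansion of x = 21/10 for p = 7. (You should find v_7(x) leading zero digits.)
(a_0, …, a_3) = (0, 1, 2, 6)

v_7(21/10) = 1, so a_0 = ... = a_0 = 0. Factor out: x = 7^1 · u with u = 3/10 a unit in ℤ_7. Expand u iteratively via a_{v+i} = u_i mod 7, u_{i+1} = (u_i − a_{v+i})/7:
  u_0 = 3/10;  a_1 = 1;  u_1 = (u_0 − 1)/7 = -1/10
  u_1 = -1/10;  a_2 = 2;  u_2 = (u_1 − 2)/7 = -3/10
  u_2 = -3/10;  a_3 = 6;  u_3 = (u_2 − 6)/7 = -9/10
Digits: (0, 1, 2, 6).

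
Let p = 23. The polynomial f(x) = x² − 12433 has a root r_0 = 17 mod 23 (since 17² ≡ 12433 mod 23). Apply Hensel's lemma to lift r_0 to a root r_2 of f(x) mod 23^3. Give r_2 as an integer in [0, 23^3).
r_2 = 7469 (mod 12167)

Hensel's recurrence: r_{i+1} = r_i − f(r_i)·(f′(r_i))^{-1} mod 23^{i+2}, with f′(x) = 2x. Iterate:
  r_0 = 17 (mod 23)
  r_1 = 63 (mod 529)
  r_2 = 7469 (mod 12167)
Final: r_2 = 7469, and one checks f(r_2) ≡ 0 mod 23^3.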